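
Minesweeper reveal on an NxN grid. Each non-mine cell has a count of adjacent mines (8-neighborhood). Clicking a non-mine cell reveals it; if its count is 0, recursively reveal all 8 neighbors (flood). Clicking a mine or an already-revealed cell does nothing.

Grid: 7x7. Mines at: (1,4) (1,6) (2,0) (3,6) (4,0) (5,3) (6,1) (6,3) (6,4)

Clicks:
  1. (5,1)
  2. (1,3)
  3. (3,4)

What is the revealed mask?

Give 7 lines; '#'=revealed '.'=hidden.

Answer: ####...
####...
.#####.
.#####.
.#####.
.#.....
.......

Derivation:
Click 1 (5,1) count=2: revealed 1 new [(5,1)] -> total=1
Click 2 (1,3) count=1: revealed 1 new [(1,3)] -> total=2
Click 3 (3,4) count=0: revealed 22 new [(0,0) (0,1) (0,2) (0,3) (1,0) (1,1) (1,2) (2,1) (2,2) (2,3) (2,4) (2,5) (3,1) (3,2) (3,3) (3,4) (3,5) (4,1) (4,2) (4,3) (4,4) (4,5)] -> total=24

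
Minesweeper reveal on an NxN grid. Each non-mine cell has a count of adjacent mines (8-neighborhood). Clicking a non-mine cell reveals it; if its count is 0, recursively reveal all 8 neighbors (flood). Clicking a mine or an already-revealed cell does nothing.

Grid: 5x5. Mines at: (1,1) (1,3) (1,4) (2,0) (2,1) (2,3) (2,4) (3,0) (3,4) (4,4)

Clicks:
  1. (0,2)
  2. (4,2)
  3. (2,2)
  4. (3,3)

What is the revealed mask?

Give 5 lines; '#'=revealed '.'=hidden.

Answer: ..#..
.....
..#..
.###.
.###.

Derivation:
Click 1 (0,2) count=2: revealed 1 new [(0,2)] -> total=1
Click 2 (4,2) count=0: revealed 6 new [(3,1) (3,2) (3,3) (4,1) (4,2) (4,3)] -> total=7
Click 3 (2,2) count=4: revealed 1 new [(2,2)] -> total=8
Click 4 (3,3) count=4: revealed 0 new [(none)] -> total=8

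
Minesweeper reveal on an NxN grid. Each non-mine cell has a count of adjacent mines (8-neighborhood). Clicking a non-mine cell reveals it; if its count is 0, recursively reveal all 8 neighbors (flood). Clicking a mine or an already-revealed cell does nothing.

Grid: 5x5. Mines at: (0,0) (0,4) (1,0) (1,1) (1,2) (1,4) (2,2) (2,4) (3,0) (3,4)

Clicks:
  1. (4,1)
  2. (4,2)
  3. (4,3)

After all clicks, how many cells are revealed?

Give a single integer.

Answer: 6

Derivation:
Click 1 (4,1) count=1: revealed 1 new [(4,1)] -> total=1
Click 2 (4,2) count=0: revealed 5 new [(3,1) (3,2) (3,3) (4,2) (4,3)] -> total=6
Click 3 (4,3) count=1: revealed 0 new [(none)] -> total=6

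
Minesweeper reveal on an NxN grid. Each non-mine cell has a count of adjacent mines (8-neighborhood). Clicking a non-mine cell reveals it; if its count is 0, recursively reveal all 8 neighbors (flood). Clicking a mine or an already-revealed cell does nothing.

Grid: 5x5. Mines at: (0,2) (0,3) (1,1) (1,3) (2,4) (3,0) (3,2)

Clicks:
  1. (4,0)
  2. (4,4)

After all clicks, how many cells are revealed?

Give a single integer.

Click 1 (4,0) count=1: revealed 1 new [(4,0)] -> total=1
Click 2 (4,4) count=0: revealed 4 new [(3,3) (3,4) (4,3) (4,4)] -> total=5

Answer: 5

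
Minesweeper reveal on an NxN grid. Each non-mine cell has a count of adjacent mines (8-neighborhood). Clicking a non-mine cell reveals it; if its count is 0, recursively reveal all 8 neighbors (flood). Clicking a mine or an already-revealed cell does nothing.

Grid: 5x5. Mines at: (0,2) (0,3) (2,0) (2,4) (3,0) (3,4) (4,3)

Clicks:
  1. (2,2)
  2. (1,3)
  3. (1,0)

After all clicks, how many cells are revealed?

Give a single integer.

Click 1 (2,2) count=0: revealed 9 new [(1,1) (1,2) (1,3) (2,1) (2,2) (2,3) (3,1) (3,2) (3,3)] -> total=9
Click 2 (1,3) count=3: revealed 0 new [(none)] -> total=9
Click 3 (1,0) count=1: revealed 1 new [(1,0)] -> total=10

Answer: 10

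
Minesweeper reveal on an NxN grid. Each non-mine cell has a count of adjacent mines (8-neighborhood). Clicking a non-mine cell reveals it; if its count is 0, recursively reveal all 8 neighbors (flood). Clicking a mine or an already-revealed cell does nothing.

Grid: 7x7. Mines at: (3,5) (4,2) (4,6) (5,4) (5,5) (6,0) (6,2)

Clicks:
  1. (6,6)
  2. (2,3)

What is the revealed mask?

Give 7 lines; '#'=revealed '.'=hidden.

Answer: #######
#######
#######
#####..
##.....
##.....
......#

Derivation:
Click 1 (6,6) count=1: revealed 1 new [(6,6)] -> total=1
Click 2 (2,3) count=0: revealed 30 new [(0,0) (0,1) (0,2) (0,3) (0,4) (0,5) (0,6) (1,0) (1,1) (1,2) (1,3) (1,4) (1,5) (1,6) (2,0) (2,1) (2,2) (2,3) (2,4) (2,5) (2,6) (3,0) (3,1) (3,2) (3,3) (3,4) (4,0) (4,1) (5,0) (5,1)] -> total=31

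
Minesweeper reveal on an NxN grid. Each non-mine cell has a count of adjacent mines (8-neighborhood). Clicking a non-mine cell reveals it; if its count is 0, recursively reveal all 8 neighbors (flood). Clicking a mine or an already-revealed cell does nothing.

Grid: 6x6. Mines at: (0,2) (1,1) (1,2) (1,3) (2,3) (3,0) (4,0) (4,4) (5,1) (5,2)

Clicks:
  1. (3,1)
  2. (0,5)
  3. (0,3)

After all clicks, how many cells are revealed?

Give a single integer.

Answer: 10

Derivation:
Click 1 (3,1) count=2: revealed 1 new [(3,1)] -> total=1
Click 2 (0,5) count=0: revealed 8 new [(0,4) (0,5) (1,4) (1,5) (2,4) (2,5) (3,4) (3,5)] -> total=9
Click 3 (0,3) count=3: revealed 1 new [(0,3)] -> total=10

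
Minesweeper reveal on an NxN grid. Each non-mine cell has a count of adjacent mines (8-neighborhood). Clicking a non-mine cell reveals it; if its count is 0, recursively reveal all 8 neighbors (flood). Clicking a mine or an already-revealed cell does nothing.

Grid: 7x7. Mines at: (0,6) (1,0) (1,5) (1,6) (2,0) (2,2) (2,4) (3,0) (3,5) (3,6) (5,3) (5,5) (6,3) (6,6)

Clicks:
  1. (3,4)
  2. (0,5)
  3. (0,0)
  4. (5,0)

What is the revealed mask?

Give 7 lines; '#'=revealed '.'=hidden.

Answer: #....#.
.......
.......
....#..
###....
###....
###....

Derivation:
Click 1 (3,4) count=2: revealed 1 new [(3,4)] -> total=1
Click 2 (0,5) count=3: revealed 1 new [(0,5)] -> total=2
Click 3 (0,0) count=1: revealed 1 new [(0,0)] -> total=3
Click 4 (5,0) count=0: revealed 9 new [(4,0) (4,1) (4,2) (5,0) (5,1) (5,2) (6,0) (6,1) (6,2)] -> total=12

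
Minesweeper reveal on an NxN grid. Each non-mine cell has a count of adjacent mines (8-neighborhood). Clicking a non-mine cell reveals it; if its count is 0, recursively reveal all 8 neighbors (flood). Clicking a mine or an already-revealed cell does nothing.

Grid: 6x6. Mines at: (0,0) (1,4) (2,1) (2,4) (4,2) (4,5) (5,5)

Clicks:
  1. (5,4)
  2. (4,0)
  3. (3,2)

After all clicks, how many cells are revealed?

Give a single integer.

Click 1 (5,4) count=2: revealed 1 new [(5,4)] -> total=1
Click 2 (4,0) count=0: revealed 6 new [(3,0) (3,1) (4,0) (4,1) (5,0) (5,1)] -> total=7
Click 3 (3,2) count=2: revealed 1 new [(3,2)] -> total=8

Answer: 8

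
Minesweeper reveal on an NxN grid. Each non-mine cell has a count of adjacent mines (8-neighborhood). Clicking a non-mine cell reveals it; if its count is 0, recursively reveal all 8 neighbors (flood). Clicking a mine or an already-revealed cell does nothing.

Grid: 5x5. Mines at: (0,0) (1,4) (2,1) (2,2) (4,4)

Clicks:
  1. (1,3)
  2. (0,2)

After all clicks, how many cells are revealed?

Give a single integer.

Answer: 6

Derivation:
Click 1 (1,3) count=2: revealed 1 new [(1,3)] -> total=1
Click 2 (0,2) count=0: revealed 5 new [(0,1) (0,2) (0,3) (1,1) (1,2)] -> total=6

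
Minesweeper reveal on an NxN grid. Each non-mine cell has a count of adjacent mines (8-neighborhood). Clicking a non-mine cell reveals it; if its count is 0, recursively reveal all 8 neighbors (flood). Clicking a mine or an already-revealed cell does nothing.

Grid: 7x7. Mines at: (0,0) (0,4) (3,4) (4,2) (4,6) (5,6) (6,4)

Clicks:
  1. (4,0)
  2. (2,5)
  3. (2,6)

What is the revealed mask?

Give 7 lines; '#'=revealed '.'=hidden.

Answer: .###.##
####.##
####.##
####.##
##.....
####...
####...

Derivation:
Click 1 (4,0) count=0: revealed 25 new [(0,1) (0,2) (0,3) (1,0) (1,1) (1,2) (1,3) (2,0) (2,1) (2,2) (2,3) (3,0) (3,1) (3,2) (3,3) (4,0) (4,1) (5,0) (5,1) (5,2) (5,3) (6,0) (6,1) (6,2) (6,3)] -> total=25
Click 2 (2,5) count=1: revealed 1 new [(2,5)] -> total=26
Click 3 (2,6) count=0: revealed 7 new [(0,5) (0,6) (1,5) (1,6) (2,6) (3,5) (3,6)] -> total=33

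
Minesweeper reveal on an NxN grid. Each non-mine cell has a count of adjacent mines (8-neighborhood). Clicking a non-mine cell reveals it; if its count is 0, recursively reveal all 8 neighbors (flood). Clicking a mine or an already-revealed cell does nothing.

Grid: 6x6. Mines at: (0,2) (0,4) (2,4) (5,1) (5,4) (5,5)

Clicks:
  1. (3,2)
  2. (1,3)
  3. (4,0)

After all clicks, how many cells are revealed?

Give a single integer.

Click 1 (3,2) count=0: revealed 18 new [(0,0) (0,1) (1,0) (1,1) (1,2) (1,3) (2,0) (2,1) (2,2) (2,3) (3,0) (3,1) (3,2) (3,3) (4,0) (4,1) (4,2) (4,3)] -> total=18
Click 2 (1,3) count=3: revealed 0 new [(none)] -> total=18
Click 3 (4,0) count=1: revealed 0 new [(none)] -> total=18

Answer: 18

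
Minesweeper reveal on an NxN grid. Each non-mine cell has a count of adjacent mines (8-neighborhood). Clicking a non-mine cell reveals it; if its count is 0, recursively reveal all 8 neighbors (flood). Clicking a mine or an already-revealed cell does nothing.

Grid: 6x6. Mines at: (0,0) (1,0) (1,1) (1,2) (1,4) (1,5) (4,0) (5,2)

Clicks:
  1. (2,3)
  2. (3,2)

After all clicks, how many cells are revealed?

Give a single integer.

Click 1 (2,3) count=2: revealed 1 new [(2,3)] -> total=1
Click 2 (3,2) count=0: revealed 17 new [(2,1) (2,2) (2,4) (2,5) (3,1) (3,2) (3,3) (3,4) (3,5) (4,1) (4,2) (4,3) (4,4) (4,5) (5,3) (5,4) (5,5)] -> total=18

Answer: 18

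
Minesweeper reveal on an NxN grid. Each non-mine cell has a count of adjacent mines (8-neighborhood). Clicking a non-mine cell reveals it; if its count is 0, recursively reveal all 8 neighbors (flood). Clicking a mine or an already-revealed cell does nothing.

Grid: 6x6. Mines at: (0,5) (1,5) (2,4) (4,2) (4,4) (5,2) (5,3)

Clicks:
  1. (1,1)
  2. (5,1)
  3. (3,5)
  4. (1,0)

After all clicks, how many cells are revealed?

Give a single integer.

Answer: 23

Derivation:
Click 1 (1,1) count=0: revealed 22 new [(0,0) (0,1) (0,2) (0,3) (0,4) (1,0) (1,1) (1,2) (1,3) (1,4) (2,0) (2,1) (2,2) (2,3) (3,0) (3,1) (3,2) (3,3) (4,0) (4,1) (5,0) (5,1)] -> total=22
Click 2 (5,1) count=2: revealed 0 new [(none)] -> total=22
Click 3 (3,5) count=2: revealed 1 new [(3,5)] -> total=23
Click 4 (1,0) count=0: revealed 0 new [(none)] -> total=23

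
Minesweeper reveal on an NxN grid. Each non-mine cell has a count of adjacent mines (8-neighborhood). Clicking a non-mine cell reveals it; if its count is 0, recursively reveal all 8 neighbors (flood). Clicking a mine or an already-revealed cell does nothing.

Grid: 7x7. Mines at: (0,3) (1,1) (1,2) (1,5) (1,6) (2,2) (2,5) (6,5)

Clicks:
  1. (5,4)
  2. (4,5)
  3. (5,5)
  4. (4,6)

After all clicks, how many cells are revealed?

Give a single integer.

Click 1 (5,4) count=1: revealed 1 new [(5,4)] -> total=1
Click 2 (4,5) count=0: revealed 27 new [(2,0) (2,1) (3,0) (3,1) (3,2) (3,3) (3,4) (3,5) (3,6) (4,0) (4,1) (4,2) (4,3) (4,4) (4,5) (4,6) (5,0) (5,1) (5,2) (5,3) (5,5) (5,6) (6,0) (6,1) (6,2) (6,3) (6,4)] -> total=28
Click 3 (5,5) count=1: revealed 0 new [(none)] -> total=28
Click 4 (4,6) count=0: revealed 0 new [(none)] -> total=28

Answer: 28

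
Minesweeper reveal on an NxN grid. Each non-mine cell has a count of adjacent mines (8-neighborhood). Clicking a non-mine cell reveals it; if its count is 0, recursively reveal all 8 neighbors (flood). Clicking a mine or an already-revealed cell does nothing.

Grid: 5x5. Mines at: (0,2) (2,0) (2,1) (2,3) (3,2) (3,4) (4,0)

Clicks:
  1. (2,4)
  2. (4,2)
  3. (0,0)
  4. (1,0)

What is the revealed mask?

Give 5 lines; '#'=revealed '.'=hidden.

Click 1 (2,4) count=2: revealed 1 new [(2,4)] -> total=1
Click 2 (4,2) count=1: revealed 1 new [(4,2)] -> total=2
Click 3 (0,0) count=0: revealed 4 new [(0,0) (0,1) (1,0) (1,1)] -> total=6
Click 4 (1,0) count=2: revealed 0 new [(none)] -> total=6

Answer: ##...
##...
....#
.....
..#..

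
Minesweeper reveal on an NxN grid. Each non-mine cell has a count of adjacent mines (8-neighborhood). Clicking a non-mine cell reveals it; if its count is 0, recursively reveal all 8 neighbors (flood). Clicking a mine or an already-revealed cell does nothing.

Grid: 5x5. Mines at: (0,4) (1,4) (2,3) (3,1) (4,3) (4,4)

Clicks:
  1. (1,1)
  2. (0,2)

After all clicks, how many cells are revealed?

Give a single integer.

Click 1 (1,1) count=0: revealed 11 new [(0,0) (0,1) (0,2) (0,3) (1,0) (1,1) (1,2) (1,3) (2,0) (2,1) (2,2)] -> total=11
Click 2 (0,2) count=0: revealed 0 new [(none)] -> total=11

Answer: 11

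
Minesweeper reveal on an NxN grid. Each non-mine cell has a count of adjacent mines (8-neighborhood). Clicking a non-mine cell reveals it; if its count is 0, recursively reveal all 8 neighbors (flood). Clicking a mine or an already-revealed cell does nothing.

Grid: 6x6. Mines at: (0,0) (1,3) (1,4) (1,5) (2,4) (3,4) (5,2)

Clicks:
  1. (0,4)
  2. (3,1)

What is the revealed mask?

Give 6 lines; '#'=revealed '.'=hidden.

Click 1 (0,4) count=3: revealed 1 new [(0,4)] -> total=1
Click 2 (3,1) count=0: revealed 17 new [(1,0) (1,1) (1,2) (2,0) (2,1) (2,2) (2,3) (3,0) (3,1) (3,2) (3,3) (4,0) (4,1) (4,2) (4,3) (5,0) (5,1)] -> total=18

Answer: ....#.
###...
####..
####..
####..
##....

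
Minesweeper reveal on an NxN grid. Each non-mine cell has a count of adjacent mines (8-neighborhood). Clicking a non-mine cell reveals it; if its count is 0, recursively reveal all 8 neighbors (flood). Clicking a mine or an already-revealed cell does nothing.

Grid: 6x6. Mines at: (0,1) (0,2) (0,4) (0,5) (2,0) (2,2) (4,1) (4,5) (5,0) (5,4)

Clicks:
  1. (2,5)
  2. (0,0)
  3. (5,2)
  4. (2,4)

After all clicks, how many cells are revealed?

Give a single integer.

Answer: 11

Derivation:
Click 1 (2,5) count=0: revealed 9 new [(1,3) (1,4) (1,5) (2,3) (2,4) (2,5) (3,3) (3,4) (3,5)] -> total=9
Click 2 (0,0) count=1: revealed 1 new [(0,0)] -> total=10
Click 3 (5,2) count=1: revealed 1 new [(5,2)] -> total=11
Click 4 (2,4) count=0: revealed 0 new [(none)] -> total=11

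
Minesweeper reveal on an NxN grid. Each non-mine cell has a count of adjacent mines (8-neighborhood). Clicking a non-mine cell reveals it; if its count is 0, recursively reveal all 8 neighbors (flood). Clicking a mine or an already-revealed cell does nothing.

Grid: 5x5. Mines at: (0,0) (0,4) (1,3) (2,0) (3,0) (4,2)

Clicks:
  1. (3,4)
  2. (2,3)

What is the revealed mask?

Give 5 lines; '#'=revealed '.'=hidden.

Answer: .....
.....
...##
...##
...##

Derivation:
Click 1 (3,4) count=0: revealed 6 new [(2,3) (2,4) (3,3) (3,4) (4,3) (4,4)] -> total=6
Click 2 (2,3) count=1: revealed 0 new [(none)] -> total=6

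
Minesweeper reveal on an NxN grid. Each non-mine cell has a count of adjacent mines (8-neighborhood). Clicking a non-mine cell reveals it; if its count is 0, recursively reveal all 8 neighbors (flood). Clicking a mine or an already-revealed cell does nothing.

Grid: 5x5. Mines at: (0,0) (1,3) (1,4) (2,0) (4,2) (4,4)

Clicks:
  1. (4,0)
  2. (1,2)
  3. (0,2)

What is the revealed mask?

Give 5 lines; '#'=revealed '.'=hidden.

Answer: ..#..
..#..
.....
##...
##...

Derivation:
Click 1 (4,0) count=0: revealed 4 new [(3,0) (3,1) (4,0) (4,1)] -> total=4
Click 2 (1,2) count=1: revealed 1 new [(1,2)] -> total=5
Click 3 (0,2) count=1: revealed 1 new [(0,2)] -> total=6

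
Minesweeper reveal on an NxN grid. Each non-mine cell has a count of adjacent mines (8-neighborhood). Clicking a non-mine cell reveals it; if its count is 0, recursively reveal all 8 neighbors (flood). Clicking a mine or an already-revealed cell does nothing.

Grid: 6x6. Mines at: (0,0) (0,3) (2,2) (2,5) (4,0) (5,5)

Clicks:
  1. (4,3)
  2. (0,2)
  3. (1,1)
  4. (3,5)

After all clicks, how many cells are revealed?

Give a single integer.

Answer: 15

Derivation:
Click 1 (4,3) count=0: revealed 12 new [(3,1) (3,2) (3,3) (3,4) (4,1) (4,2) (4,3) (4,4) (5,1) (5,2) (5,3) (5,4)] -> total=12
Click 2 (0,2) count=1: revealed 1 new [(0,2)] -> total=13
Click 3 (1,1) count=2: revealed 1 new [(1,1)] -> total=14
Click 4 (3,5) count=1: revealed 1 new [(3,5)] -> total=15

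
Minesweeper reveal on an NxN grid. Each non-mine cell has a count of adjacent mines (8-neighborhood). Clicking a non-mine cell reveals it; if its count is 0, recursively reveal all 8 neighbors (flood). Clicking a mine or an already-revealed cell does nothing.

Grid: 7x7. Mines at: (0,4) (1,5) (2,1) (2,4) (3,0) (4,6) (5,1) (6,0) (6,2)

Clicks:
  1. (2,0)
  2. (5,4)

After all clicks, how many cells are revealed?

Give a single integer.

Click 1 (2,0) count=2: revealed 1 new [(2,0)] -> total=1
Click 2 (5,4) count=0: revealed 17 new [(3,2) (3,3) (3,4) (3,5) (4,2) (4,3) (4,4) (4,5) (5,2) (5,3) (5,4) (5,5) (5,6) (6,3) (6,4) (6,5) (6,6)] -> total=18

Answer: 18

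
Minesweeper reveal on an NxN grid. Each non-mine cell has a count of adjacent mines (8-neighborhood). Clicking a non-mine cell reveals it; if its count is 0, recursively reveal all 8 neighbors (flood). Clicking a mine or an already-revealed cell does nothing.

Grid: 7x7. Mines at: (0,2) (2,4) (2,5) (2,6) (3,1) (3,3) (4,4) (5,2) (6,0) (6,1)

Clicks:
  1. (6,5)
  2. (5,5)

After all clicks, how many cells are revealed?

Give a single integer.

Click 1 (6,5) count=0: revealed 12 new [(3,5) (3,6) (4,5) (4,6) (5,3) (5,4) (5,5) (5,6) (6,3) (6,4) (6,5) (6,6)] -> total=12
Click 2 (5,5) count=1: revealed 0 new [(none)] -> total=12

Answer: 12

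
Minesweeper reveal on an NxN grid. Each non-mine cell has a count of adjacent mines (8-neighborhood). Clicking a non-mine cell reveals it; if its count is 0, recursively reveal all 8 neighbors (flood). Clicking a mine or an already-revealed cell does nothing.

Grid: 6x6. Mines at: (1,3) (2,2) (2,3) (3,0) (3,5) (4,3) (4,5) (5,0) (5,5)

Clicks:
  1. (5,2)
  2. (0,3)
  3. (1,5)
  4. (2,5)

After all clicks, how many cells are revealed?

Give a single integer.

Click 1 (5,2) count=1: revealed 1 new [(5,2)] -> total=1
Click 2 (0,3) count=1: revealed 1 new [(0,3)] -> total=2
Click 3 (1,5) count=0: revealed 6 new [(0,4) (0,5) (1,4) (1,5) (2,4) (2,5)] -> total=8
Click 4 (2,5) count=1: revealed 0 new [(none)] -> total=8

Answer: 8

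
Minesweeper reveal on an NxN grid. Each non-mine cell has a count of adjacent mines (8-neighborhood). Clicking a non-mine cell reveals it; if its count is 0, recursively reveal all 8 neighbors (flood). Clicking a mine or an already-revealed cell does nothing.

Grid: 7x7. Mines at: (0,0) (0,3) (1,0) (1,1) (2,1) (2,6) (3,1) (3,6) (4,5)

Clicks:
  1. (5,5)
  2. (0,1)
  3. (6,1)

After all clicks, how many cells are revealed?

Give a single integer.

Click 1 (5,5) count=1: revealed 1 new [(5,5)] -> total=1
Click 2 (0,1) count=3: revealed 1 new [(0,1)] -> total=2
Click 3 (6,1) count=0: revealed 30 new [(1,2) (1,3) (1,4) (1,5) (2,2) (2,3) (2,4) (2,5) (3,2) (3,3) (3,4) (3,5) (4,0) (4,1) (4,2) (4,3) (4,4) (5,0) (5,1) (5,2) (5,3) (5,4) (5,6) (6,0) (6,1) (6,2) (6,3) (6,4) (6,5) (6,6)] -> total=32

Answer: 32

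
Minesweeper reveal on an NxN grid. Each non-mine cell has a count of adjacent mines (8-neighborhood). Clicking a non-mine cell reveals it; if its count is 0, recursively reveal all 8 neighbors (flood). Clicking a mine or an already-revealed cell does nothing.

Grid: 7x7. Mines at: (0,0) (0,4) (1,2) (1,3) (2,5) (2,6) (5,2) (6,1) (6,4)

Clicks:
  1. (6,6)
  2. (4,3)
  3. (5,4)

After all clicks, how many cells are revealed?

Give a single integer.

Click 1 (6,6) count=0: revealed 29 new [(1,0) (1,1) (2,0) (2,1) (2,2) (2,3) (2,4) (3,0) (3,1) (3,2) (3,3) (3,4) (3,5) (3,6) (4,0) (4,1) (4,2) (4,3) (4,4) (4,5) (4,6) (5,0) (5,1) (5,3) (5,4) (5,5) (5,6) (6,5) (6,6)] -> total=29
Click 2 (4,3) count=1: revealed 0 new [(none)] -> total=29
Click 3 (5,4) count=1: revealed 0 new [(none)] -> total=29

Answer: 29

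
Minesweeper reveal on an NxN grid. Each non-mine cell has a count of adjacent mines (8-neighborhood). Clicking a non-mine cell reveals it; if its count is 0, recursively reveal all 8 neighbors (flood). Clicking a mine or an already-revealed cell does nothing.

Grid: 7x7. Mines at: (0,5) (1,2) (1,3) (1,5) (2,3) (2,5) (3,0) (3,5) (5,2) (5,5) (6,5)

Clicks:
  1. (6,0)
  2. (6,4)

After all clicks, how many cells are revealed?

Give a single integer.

Click 1 (6,0) count=0: revealed 6 new [(4,0) (4,1) (5,0) (5,1) (6,0) (6,1)] -> total=6
Click 2 (6,4) count=2: revealed 1 new [(6,4)] -> total=7

Answer: 7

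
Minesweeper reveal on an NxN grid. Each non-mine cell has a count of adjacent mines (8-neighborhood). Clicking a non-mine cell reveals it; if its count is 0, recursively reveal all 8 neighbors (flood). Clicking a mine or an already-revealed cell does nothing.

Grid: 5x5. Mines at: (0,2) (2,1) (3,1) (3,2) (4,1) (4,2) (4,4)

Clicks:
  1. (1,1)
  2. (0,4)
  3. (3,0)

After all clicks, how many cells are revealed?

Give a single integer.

Click 1 (1,1) count=2: revealed 1 new [(1,1)] -> total=1
Click 2 (0,4) count=0: revealed 8 new [(0,3) (0,4) (1,3) (1,4) (2,3) (2,4) (3,3) (3,4)] -> total=9
Click 3 (3,0) count=3: revealed 1 new [(3,0)] -> total=10

Answer: 10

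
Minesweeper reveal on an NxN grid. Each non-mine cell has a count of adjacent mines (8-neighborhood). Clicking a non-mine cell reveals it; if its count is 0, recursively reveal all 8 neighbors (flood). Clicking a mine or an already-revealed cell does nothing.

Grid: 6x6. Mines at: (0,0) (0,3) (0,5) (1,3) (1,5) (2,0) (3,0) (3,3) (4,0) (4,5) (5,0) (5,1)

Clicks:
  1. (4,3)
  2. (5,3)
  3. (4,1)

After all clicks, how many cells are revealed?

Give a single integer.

Answer: 7

Derivation:
Click 1 (4,3) count=1: revealed 1 new [(4,3)] -> total=1
Click 2 (5,3) count=0: revealed 5 new [(4,2) (4,4) (5,2) (5,3) (5,4)] -> total=6
Click 3 (4,1) count=4: revealed 1 new [(4,1)] -> total=7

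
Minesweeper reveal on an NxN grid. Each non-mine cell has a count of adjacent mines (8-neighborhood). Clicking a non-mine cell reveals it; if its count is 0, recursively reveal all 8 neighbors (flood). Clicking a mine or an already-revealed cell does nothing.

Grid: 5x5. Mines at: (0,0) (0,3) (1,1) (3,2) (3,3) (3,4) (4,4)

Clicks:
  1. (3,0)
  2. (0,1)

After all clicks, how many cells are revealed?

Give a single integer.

Answer: 7

Derivation:
Click 1 (3,0) count=0: revealed 6 new [(2,0) (2,1) (3,0) (3,1) (4,0) (4,1)] -> total=6
Click 2 (0,1) count=2: revealed 1 new [(0,1)] -> total=7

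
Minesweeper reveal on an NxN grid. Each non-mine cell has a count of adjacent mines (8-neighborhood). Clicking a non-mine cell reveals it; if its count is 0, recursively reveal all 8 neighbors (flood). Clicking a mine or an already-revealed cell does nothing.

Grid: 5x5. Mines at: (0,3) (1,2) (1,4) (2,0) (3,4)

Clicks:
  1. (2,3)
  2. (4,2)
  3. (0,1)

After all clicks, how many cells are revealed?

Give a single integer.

Click 1 (2,3) count=3: revealed 1 new [(2,3)] -> total=1
Click 2 (4,2) count=0: revealed 10 new [(2,1) (2,2) (3,0) (3,1) (3,2) (3,3) (4,0) (4,1) (4,2) (4,3)] -> total=11
Click 3 (0,1) count=1: revealed 1 new [(0,1)] -> total=12

Answer: 12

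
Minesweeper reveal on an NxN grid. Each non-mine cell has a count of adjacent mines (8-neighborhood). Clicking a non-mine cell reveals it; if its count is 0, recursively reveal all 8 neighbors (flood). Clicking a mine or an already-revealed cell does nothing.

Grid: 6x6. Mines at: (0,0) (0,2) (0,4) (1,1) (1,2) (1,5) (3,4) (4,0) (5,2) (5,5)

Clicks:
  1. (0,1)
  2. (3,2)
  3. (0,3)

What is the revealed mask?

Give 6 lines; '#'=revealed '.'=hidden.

Click 1 (0,1) count=4: revealed 1 new [(0,1)] -> total=1
Click 2 (3,2) count=0: revealed 9 new [(2,1) (2,2) (2,3) (3,1) (3,2) (3,3) (4,1) (4,2) (4,3)] -> total=10
Click 3 (0,3) count=3: revealed 1 new [(0,3)] -> total=11

Answer: .#.#..
......
.###..
.###..
.###..
......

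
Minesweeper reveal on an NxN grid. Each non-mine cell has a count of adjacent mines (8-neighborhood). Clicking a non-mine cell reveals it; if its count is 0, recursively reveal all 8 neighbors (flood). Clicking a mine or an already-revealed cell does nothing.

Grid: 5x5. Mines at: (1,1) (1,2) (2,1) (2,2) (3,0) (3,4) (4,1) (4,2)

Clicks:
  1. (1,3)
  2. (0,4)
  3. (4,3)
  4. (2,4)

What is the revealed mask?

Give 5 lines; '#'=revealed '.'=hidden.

Answer: ...##
...##
...##
.....
...#.

Derivation:
Click 1 (1,3) count=2: revealed 1 new [(1,3)] -> total=1
Click 2 (0,4) count=0: revealed 5 new [(0,3) (0,4) (1,4) (2,3) (2,4)] -> total=6
Click 3 (4,3) count=2: revealed 1 new [(4,3)] -> total=7
Click 4 (2,4) count=1: revealed 0 new [(none)] -> total=7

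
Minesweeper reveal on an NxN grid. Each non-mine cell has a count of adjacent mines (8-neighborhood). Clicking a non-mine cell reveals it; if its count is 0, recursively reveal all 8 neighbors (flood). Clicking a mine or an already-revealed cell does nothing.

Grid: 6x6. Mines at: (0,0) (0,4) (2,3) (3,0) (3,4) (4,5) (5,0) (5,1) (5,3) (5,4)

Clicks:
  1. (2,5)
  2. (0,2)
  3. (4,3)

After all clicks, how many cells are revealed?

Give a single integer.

Click 1 (2,5) count=1: revealed 1 new [(2,5)] -> total=1
Click 2 (0,2) count=0: revealed 6 new [(0,1) (0,2) (0,3) (1,1) (1,2) (1,3)] -> total=7
Click 3 (4,3) count=3: revealed 1 new [(4,3)] -> total=8

Answer: 8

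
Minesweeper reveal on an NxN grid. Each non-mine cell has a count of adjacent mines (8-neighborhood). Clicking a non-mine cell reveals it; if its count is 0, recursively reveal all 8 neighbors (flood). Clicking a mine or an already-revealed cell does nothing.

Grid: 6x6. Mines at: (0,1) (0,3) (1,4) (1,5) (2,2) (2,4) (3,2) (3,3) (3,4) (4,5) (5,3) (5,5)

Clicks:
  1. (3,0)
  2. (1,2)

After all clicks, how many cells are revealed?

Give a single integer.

Click 1 (3,0) count=0: revealed 12 new [(1,0) (1,1) (2,0) (2,1) (3,0) (3,1) (4,0) (4,1) (4,2) (5,0) (5,1) (5,2)] -> total=12
Click 2 (1,2) count=3: revealed 1 new [(1,2)] -> total=13

Answer: 13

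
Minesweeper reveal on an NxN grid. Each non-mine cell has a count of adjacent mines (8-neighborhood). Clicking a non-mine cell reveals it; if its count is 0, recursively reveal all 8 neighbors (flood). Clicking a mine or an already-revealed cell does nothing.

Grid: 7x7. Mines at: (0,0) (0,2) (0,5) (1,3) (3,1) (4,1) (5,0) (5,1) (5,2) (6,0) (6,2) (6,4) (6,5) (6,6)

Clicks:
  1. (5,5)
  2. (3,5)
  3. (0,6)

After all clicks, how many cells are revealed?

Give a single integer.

Answer: 23

Derivation:
Click 1 (5,5) count=3: revealed 1 new [(5,5)] -> total=1
Click 2 (3,5) count=0: revealed 21 new [(1,4) (1,5) (1,6) (2,2) (2,3) (2,4) (2,5) (2,6) (3,2) (3,3) (3,4) (3,5) (3,6) (4,2) (4,3) (4,4) (4,5) (4,6) (5,3) (5,4) (5,6)] -> total=22
Click 3 (0,6) count=1: revealed 1 new [(0,6)] -> total=23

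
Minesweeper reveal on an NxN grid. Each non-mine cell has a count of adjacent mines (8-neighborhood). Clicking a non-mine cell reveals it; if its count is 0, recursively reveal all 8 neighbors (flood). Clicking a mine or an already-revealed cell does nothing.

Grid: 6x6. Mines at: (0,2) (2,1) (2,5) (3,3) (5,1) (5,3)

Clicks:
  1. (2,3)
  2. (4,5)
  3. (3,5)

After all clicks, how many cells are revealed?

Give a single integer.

Answer: 7

Derivation:
Click 1 (2,3) count=1: revealed 1 new [(2,3)] -> total=1
Click 2 (4,5) count=0: revealed 6 new [(3,4) (3,5) (4,4) (4,5) (5,4) (5,5)] -> total=7
Click 3 (3,5) count=1: revealed 0 new [(none)] -> total=7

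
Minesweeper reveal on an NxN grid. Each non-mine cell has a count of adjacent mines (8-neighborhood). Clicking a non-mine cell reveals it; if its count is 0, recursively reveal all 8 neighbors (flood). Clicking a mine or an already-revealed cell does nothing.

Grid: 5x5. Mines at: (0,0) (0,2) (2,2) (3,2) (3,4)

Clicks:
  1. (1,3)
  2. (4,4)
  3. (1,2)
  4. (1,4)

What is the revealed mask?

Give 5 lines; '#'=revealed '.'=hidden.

Click 1 (1,3) count=2: revealed 1 new [(1,3)] -> total=1
Click 2 (4,4) count=1: revealed 1 new [(4,4)] -> total=2
Click 3 (1,2) count=2: revealed 1 new [(1,2)] -> total=3
Click 4 (1,4) count=0: revealed 5 new [(0,3) (0,4) (1,4) (2,3) (2,4)] -> total=8

Answer: ...##
..###
...##
.....
....#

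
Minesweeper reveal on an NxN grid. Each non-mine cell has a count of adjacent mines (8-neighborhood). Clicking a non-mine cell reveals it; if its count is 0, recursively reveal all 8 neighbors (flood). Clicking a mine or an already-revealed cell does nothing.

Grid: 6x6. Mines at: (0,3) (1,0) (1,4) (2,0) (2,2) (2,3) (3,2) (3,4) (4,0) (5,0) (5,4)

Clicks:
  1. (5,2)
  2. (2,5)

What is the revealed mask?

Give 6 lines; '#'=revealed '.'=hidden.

Click 1 (5,2) count=0: revealed 6 new [(4,1) (4,2) (4,3) (5,1) (5,2) (5,3)] -> total=6
Click 2 (2,5) count=2: revealed 1 new [(2,5)] -> total=7

Answer: ......
......
.....#
......
.###..
.###..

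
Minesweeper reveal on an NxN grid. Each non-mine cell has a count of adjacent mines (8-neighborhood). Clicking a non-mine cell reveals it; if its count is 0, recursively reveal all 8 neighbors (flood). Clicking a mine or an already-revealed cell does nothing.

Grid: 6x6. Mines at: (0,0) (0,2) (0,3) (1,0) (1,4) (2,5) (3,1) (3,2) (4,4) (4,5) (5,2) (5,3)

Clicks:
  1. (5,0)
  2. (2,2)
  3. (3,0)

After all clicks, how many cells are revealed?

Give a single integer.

Click 1 (5,0) count=0: revealed 4 new [(4,0) (4,1) (5,0) (5,1)] -> total=4
Click 2 (2,2) count=2: revealed 1 new [(2,2)] -> total=5
Click 3 (3,0) count=1: revealed 1 new [(3,0)] -> total=6

Answer: 6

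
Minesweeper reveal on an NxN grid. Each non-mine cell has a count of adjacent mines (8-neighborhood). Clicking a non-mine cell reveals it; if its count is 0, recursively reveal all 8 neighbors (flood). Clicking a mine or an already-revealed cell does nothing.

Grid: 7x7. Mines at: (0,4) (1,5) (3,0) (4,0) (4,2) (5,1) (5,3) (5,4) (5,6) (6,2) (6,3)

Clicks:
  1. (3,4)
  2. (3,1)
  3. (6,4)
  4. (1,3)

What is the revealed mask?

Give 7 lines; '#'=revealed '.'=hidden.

Answer: ####...
#####..
#######
.######
...####
.......
....#..

Derivation:
Click 1 (3,4) count=0: revealed 26 new [(0,0) (0,1) (0,2) (0,3) (1,0) (1,1) (1,2) (1,3) (1,4) (2,0) (2,1) (2,2) (2,3) (2,4) (2,5) (2,6) (3,1) (3,2) (3,3) (3,4) (3,5) (3,6) (4,3) (4,4) (4,5) (4,6)] -> total=26
Click 2 (3,1) count=3: revealed 0 new [(none)] -> total=26
Click 3 (6,4) count=3: revealed 1 new [(6,4)] -> total=27
Click 4 (1,3) count=1: revealed 0 new [(none)] -> total=27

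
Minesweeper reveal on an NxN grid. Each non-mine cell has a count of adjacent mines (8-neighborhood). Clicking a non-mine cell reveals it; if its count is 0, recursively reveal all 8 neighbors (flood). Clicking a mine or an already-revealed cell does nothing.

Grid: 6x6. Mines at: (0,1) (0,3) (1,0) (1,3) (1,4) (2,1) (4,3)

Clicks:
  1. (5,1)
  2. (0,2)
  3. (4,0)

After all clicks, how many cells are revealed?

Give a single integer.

Answer: 10

Derivation:
Click 1 (5,1) count=0: revealed 9 new [(3,0) (3,1) (3,2) (4,0) (4,1) (4,2) (5,0) (5,1) (5,2)] -> total=9
Click 2 (0,2) count=3: revealed 1 new [(0,2)] -> total=10
Click 3 (4,0) count=0: revealed 0 new [(none)] -> total=10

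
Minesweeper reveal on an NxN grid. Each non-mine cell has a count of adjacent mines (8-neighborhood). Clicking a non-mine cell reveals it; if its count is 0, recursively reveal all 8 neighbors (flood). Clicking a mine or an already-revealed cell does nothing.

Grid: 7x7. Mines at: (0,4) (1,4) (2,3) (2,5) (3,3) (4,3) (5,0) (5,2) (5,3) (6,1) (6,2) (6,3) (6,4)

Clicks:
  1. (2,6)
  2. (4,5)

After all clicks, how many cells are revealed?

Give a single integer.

Answer: 12

Derivation:
Click 1 (2,6) count=1: revealed 1 new [(2,6)] -> total=1
Click 2 (4,5) count=0: revealed 11 new [(3,4) (3,5) (3,6) (4,4) (4,5) (4,6) (5,4) (5,5) (5,6) (6,5) (6,6)] -> total=12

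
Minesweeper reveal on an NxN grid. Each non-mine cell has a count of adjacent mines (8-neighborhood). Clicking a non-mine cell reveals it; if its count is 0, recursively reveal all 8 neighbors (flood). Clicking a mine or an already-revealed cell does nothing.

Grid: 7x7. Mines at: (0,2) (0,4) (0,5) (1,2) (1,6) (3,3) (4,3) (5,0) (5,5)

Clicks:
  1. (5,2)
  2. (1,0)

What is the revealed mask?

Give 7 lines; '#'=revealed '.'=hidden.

Answer: ##.....
##.....
###....
###....
###....
..#....
.......

Derivation:
Click 1 (5,2) count=1: revealed 1 new [(5,2)] -> total=1
Click 2 (1,0) count=0: revealed 13 new [(0,0) (0,1) (1,0) (1,1) (2,0) (2,1) (2,2) (3,0) (3,1) (3,2) (4,0) (4,1) (4,2)] -> total=14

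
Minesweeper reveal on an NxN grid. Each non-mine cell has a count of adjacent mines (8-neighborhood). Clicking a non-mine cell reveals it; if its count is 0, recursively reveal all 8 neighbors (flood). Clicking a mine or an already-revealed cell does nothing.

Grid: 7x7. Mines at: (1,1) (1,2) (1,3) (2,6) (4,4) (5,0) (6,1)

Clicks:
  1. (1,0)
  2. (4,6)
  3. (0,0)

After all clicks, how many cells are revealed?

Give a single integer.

Answer: 16

Derivation:
Click 1 (1,0) count=1: revealed 1 new [(1,0)] -> total=1
Click 2 (4,6) count=0: revealed 14 new [(3,5) (3,6) (4,5) (4,6) (5,2) (5,3) (5,4) (5,5) (5,6) (6,2) (6,3) (6,4) (6,5) (6,6)] -> total=15
Click 3 (0,0) count=1: revealed 1 new [(0,0)] -> total=16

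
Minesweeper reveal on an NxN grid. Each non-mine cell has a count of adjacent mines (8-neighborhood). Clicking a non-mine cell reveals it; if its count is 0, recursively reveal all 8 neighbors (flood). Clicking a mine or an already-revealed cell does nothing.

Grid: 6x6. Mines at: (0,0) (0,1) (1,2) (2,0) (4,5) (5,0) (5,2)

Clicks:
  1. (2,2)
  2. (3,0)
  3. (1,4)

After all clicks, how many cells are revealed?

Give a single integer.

Answer: 21

Derivation:
Click 1 (2,2) count=1: revealed 1 new [(2,2)] -> total=1
Click 2 (3,0) count=1: revealed 1 new [(3,0)] -> total=2
Click 3 (1,4) count=0: revealed 19 new [(0,3) (0,4) (0,5) (1,3) (1,4) (1,5) (2,1) (2,3) (2,4) (2,5) (3,1) (3,2) (3,3) (3,4) (3,5) (4,1) (4,2) (4,3) (4,4)] -> total=21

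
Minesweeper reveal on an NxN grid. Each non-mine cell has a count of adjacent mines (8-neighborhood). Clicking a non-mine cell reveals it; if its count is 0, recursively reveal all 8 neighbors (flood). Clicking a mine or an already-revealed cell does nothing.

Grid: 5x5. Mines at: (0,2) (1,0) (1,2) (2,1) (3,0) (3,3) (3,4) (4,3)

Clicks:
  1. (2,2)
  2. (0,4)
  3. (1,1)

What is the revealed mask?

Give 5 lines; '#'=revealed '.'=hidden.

Click 1 (2,2) count=3: revealed 1 new [(2,2)] -> total=1
Click 2 (0,4) count=0: revealed 6 new [(0,3) (0,4) (1,3) (1,4) (2,3) (2,4)] -> total=7
Click 3 (1,1) count=4: revealed 1 new [(1,1)] -> total=8

Answer: ...##
.#.##
..###
.....
.....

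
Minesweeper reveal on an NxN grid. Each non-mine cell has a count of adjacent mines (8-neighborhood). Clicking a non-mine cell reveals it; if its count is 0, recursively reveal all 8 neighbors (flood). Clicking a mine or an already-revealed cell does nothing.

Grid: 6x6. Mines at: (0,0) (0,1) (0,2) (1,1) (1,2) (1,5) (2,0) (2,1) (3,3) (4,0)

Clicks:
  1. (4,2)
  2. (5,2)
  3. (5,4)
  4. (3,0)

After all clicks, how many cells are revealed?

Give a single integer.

Click 1 (4,2) count=1: revealed 1 new [(4,2)] -> total=1
Click 2 (5,2) count=0: revealed 13 new [(2,4) (2,5) (3,4) (3,5) (4,1) (4,3) (4,4) (4,5) (5,1) (5,2) (5,3) (5,4) (5,5)] -> total=14
Click 3 (5,4) count=0: revealed 0 new [(none)] -> total=14
Click 4 (3,0) count=3: revealed 1 new [(3,0)] -> total=15

Answer: 15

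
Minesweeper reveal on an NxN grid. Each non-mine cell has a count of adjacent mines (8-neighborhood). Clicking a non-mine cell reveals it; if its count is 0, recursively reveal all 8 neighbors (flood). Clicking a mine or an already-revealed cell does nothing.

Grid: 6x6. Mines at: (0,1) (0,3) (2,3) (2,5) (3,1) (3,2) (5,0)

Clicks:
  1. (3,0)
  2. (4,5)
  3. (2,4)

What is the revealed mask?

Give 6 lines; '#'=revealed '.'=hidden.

Click 1 (3,0) count=1: revealed 1 new [(3,0)] -> total=1
Click 2 (4,5) count=0: revealed 13 new [(3,3) (3,4) (3,5) (4,1) (4,2) (4,3) (4,4) (4,5) (5,1) (5,2) (5,3) (5,4) (5,5)] -> total=14
Click 3 (2,4) count=2: revealed 1 new [(2,4)] -> total=15

Answer: ......
......
....#.
#..###
.#####
.#####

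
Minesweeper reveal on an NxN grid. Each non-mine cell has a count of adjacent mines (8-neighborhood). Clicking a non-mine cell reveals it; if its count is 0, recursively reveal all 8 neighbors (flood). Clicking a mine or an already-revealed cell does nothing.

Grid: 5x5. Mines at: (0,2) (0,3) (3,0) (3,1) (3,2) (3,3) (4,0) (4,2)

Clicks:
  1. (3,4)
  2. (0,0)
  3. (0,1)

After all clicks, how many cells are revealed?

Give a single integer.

Answer: 7

Derivation:
Click 1 (3,4) count=1: revealed 1 new [(3,4)] -> total=1
Click 2 (0,0) count=0: revealed 6 new [(0,0) (0,1) (1,0) (1,1) (2,0) (2,1)] -> total=7
Click 3 (0,1) count=1: revealed 0 new [(none)] -> total=7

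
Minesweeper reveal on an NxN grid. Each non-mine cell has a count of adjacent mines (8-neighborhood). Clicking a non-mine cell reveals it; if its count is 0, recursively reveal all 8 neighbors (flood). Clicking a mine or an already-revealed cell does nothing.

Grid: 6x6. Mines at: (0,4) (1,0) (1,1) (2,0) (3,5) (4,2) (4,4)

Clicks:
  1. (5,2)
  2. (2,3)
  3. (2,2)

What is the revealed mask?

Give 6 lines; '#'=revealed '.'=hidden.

Answer: ......
..###.
..###.
..###.
......
..#...

Derivation:
Click 1 (5,2) count=1: revealed 1 new [(5,2)] -> total=1
Click 2 (2,3) count=0: revealed 9 new [(1,2) (1,3) (1,4) (2,2) (2,3) (2,4) (3,2) (3,3) (3,4)] -> total=10
Click 3 (2,2) count=1: revealed 0 new [(none)] -> total=10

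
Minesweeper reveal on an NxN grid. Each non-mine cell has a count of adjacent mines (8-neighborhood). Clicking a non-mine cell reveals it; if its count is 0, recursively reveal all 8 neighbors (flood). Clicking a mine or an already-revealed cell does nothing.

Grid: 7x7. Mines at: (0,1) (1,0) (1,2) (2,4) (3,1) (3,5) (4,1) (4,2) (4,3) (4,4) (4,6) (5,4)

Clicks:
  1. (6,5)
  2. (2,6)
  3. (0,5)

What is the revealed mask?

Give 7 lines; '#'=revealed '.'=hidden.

Click 1 (6,5) count=1: revealed 1 new [(6,5)] -> total=1
Click 2 (2,6) count=1: revealed 1 new [(2,6)] -> total=2
Click 3 (0,5) count=0: revealed 9 new [(0,3) (0,4) (0,5) (0,6) (1,3) (1,4) (1,5) (1,6) (2,5)] -> total=11

Answer: ...####
...####
.....##
.......
.......
.......
.....#.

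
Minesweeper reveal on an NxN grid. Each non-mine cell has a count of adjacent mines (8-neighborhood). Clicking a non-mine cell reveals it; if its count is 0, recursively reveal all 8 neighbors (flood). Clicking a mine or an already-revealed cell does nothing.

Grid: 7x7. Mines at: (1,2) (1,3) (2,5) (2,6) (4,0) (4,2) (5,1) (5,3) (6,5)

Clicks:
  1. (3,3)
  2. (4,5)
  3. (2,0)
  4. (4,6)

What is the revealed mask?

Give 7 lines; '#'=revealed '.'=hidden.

Answer: ##.....
##.....
##.....
##.####
....###
....###
.......

Derivation:
Click 1 (3,3) count=1: revealed 1 new [(3,3)] -> total=1
Click 2 (4,5) count=0: revealed 9 new [(3,4) (3,5) (3,6) (4,4) (4,5) (4,6) (5,4) (5,5) (5,6)] -> total=10
Click 3 (2,0) count=0: revealed 8 new [(0,0) (0,1) (1,0) (1,1) (2,0) (2,1) (3,0) (3,1)] -> total=18
Click 4 (4,6) count=0: revealed 0 new [(none)] -> total=18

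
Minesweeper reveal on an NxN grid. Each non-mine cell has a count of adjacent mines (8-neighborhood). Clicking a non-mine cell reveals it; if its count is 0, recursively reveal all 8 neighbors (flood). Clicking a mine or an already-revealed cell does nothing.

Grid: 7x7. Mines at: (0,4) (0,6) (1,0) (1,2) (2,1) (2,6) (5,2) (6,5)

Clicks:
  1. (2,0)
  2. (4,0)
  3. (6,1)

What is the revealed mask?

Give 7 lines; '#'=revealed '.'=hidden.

Answer: .......
.......
#......
##.....
##.....
##.....
##.....

Derivation:
Click 1 (2,0) count=2: revealed 1 new [(2,0)] -> total=1
Click 2 (4,0) count=0: revealed 8 new [(3,0) (3,1) (4,0) (4,1) (5,0) (5,1) (6,0) (6,1)] -> total=9
Click 3 (6,1) count=1: revealed 0 new [(none)] -> total=9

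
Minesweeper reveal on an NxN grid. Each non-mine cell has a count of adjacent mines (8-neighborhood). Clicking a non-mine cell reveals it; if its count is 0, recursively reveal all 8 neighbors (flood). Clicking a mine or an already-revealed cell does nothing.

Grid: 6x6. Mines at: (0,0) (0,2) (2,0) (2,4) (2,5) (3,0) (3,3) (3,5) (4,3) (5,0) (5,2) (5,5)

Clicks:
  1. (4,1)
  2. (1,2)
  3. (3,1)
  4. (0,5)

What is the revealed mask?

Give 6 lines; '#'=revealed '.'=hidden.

Answer: ...###
..####
......
.#....
.#....
......

Derivation:
Click 1 (4,1) count=3: revealed 1 new [(4,1)] -> total=1
Click 2 (1,2) count=1: revealed 1 new [(1,2)] -> total=2
Click 3 (3,1) count=2: revealed 1 new [(3,1)] -> total=3
Click 4 (0,5) count=0: revealed 6 new [(0,3) (0,4) (0,5) (1,3) (1,4) (1,5)] -> total=9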